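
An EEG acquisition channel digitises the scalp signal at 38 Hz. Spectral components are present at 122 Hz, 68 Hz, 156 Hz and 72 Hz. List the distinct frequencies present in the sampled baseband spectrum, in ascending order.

fs/2 = 19 Hz.
122 Hz mod fs = 8 Hz.
8 Hz ≤ fs/2 = 19 Hz, appears at 8 Hz.
68 Hz mod fs = 30 Hz.
30 Hz > fs/2 = 19 Hz, folds to fs − 30 Hz = 8 Hz.
156 Hz mod fs = 4 Hz.
4 Hz ≤ fs/2 = 19 Hz, appears at 4 Hz.
72 Hz mod fs = 34 Hz.
34 Hz > fs/2 = 19 Hz, folds to fs − 34 Hz = 4 Hz.
Distinct values: {4 Hz, 8 Hz}.

4 Hz, 8 Hz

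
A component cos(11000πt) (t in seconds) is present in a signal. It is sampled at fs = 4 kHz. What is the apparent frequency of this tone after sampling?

ω = 11000π rad/s → f = ω/(2π) = 5500 Hz = 5.5 kHz.
5.5 kHz mod fs = 1.5 kHz.
1.5 kHz ≤ fs/2 = 2 kHz, appears at 1.5 kHz.

1.5 kHz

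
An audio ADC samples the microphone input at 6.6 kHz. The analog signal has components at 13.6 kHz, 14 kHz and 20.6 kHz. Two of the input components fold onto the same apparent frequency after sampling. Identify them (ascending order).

14 kHz, 20.6 kHz

fs/2 = 3.3 kHz.
13.6 kHz mod fs = 0.4 kHz.
0.4 kHz ≤ fs/2 = 3.3 kHz, appears at 0.4 kHz.
14 kHz mod fs = 0.8 kHz.
0.8 kHz ≤ fs/2 = 3.3 kHz, appears at 0.8 kHz.
20.6 kHz mod fs = 0.8 kHz.
0.8 kHz ≤ fs/2 = 3.3 kHz, appears at 0.8 kHz.
14 kHz and 20.6 kHz both map to 0.8 kHz.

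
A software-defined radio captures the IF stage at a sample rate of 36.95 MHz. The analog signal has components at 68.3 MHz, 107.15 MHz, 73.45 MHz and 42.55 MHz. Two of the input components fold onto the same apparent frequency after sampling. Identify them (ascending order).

42.55 MHz, 68.3 MHz

fs/2 = 18.475 MHz.
68.3 MHz mod fs = 31.35 MHz.
31.35 MHz > fs/2 = 18.475 MHz, folds to fs − 31.35 MHz = 5.6 MHz.
107.15 MHz mod fs = 33.25 MHz.
33.25 MHz > fs/2 = 18.475 MHz, folds to fs − 33.25 MHz = 3.7 MHz.
73.45 MHz mod fs = 36.5 MHz.
36.5 MHz > fs/2 = 18.475 MHz, folds to fs − 36.5 MHz = 0.45 MHz.
42.55 MHz mod fs = 5.6 MHz.
5.6 MHz ≤ fs/2 = 18.475 MHz, appears at 5.6 MHz.
42.55 MHz and 68.3 MHz both map to 5.6 MHz.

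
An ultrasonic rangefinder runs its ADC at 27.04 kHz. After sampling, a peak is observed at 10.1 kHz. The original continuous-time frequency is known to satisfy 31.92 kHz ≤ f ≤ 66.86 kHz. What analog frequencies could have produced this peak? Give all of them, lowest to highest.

Frequencies that alias to 10.1 kHz are k·fs ± 10.1 kHz for integer k ≥ 0.
k=0: 10.1 kHz.
k=1: 16.94 kHz, 37.14 kHz.
k=2: 43.98 kHz, 64.18 kHz.
k=3: 71.02 kHz, 91.22 kHz.
Within [31.92 kHz, 66.86 kHz]: 37.14 kHz, 43.98 kHz, 64.18 kHz.

37.14 kHz, 43.98 kHz, 64.18 kHz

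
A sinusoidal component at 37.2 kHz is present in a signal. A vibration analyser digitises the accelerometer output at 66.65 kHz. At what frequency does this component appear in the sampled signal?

29.45 kHz

37.2 kHz > fs/2 = 33.325 kHz, folds to fs − 37.2 kHz = 29.45 kHz.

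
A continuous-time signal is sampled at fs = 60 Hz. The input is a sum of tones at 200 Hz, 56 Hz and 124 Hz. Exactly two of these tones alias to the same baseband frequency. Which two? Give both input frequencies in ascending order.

56 Hz, 124 Hz

fs/2 = 30 Hz.
200 Hz mod fs = 20 Hz.
20 Hz ≤ fs/2 = 30 Hz, appears at 20 Hz.
56 Hz > fs/2 = 30 Hz, folds to fs − 56 Hz = 4 Hz.
124 Hz mod fs = 4 Hz.
4 Hz ≤ fs/2 = 30 Hz, appears at 4 Hz.
56 Hz and 124 Hz both map to 4 Hz.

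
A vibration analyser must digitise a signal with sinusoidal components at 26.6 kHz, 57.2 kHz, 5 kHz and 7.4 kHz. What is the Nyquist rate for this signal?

114.4 kHz

Highest-frequency component: 57.2 kHz.
Nyquist rate = 2 × 57.2 kHz = 114.4 kHz.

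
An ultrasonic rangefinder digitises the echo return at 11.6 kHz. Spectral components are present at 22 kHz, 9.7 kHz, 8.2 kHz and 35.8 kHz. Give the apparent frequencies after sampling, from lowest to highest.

fs/2 = 5.8 kHz.
22 kHz mod fs = 10.4 kHz.
10.4 kHz > fs/2 = 5.8 kHz, folds to fs − 10.4 kHz = 1.2 kHz.
9.7 kHz > fs/2 = 5.8 kHz, folds to fs − 9.7 kHz = 1.9 kHz.
8.2 kHz > fs/2 = 5.8 kHz, folds to fs − 8.2 kHz = 3.4 kHz.
35.8 kHz mod fs = 1 kHz.
1 kHz ≤ fs/2 = 5.8 kHz, appears at 1 kHz.
Distinct values: {1 kHz, 1.2 kHz, 1.9 kHz, 3.4 kHz}.

1 kHz, 1.2 kHz, 1.9 kHz, 3.4 kHz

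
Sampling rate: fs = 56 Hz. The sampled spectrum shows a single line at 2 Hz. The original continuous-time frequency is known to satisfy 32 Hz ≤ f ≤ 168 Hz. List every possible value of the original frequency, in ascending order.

Frequencies that alias to 2 Hz are k·fs ± 2 Hz for integer k ≥ 0.
k=0: 2 Hz.
k=1: 54 Hz, 58 Hz.
k=2: 110 Hz, 114 Hz.
k=3: 166 Hz, 170 Hz.
k=4: 222 Hz, 226 Hz.
Within [32 Hz, 168 Hz]: 54 Hz, 58 Hz, 110 Hz, 114 Hz, 166 Hz.

54 Hz, 58 Hz, 110 Hz, 114 Hz, 166 Hz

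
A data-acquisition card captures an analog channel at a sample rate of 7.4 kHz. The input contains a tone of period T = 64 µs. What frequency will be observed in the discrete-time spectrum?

0.825 kHz

T = 64 µs → f = 1/T = 15.625 kHz.
15.625 kHz mod fs = 0.825 kHz.
0.825 kHz ≤ fs/2 = 3.7 kHz, appears at 0.825 kHz.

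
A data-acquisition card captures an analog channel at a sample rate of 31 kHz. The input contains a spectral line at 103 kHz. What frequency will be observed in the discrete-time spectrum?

103 kHz mod fs = 10 kHz.
10 kHz ≤ fs/2 = 15.5 kHz, appears at 10 kHz.

10 kHz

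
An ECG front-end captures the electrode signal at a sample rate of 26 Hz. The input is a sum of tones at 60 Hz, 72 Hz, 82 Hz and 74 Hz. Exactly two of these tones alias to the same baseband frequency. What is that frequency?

4 Hz

fs/2 = 13 Hz.
60 Hz mod fs = 8 Hz.
8 Hz ≤ fs/2 = 13 Hz, appears at 8 Hz.
72 Hz mod fs = 20 Hz.
20 Hz > fs/2 = 13 Hz, folds to fs − 20 Hz = 6 Hz.
82 Hz mod fs = 4 Hz.
4 Hz ≤ fs/2 = 13 Hz, appears at 4 Hz.
74 Hz mod fs = 22 Hz.
22 Hz > fs/2 = 13 Hz, folds to fs − 22 Hz = 4 Hz.
74 Hz and 82 Hz both map to 4 Hz.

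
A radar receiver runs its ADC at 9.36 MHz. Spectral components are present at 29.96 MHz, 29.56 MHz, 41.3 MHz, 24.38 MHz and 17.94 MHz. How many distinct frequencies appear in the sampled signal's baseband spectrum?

5

fs/2 = 4.68 MHz.
29.96 MHz mod fs = 1.88 MHz.
1.88 MHz ≤ fs/2 = 4.68 MHz, appears at 1.88 MHz.
29.56 MHz mod fs = 1.48 MHz.
1.48 MHz ≤ fs/2 = 4.68 MHz, appears at 1.48 MHz.
41.3 MHz mod fs = 3.86 MHz.
3.86 MHz ≤ fs/2 = 4.68 MHz, appears at 3.86 MHz.
24.38 MHz mod fs = 5.66 MHz.
5.66 MHz > fs/2 = 4.68 MHz, folds to fs − 5.66 MHz = 3.7 MHz.
17.94 MHz mod fs = 8.58 MHz.
8.58 MHz > fs/2 = 4.68 MHz, folds to fs − 8.58 MHz = 0.78 MHz.
Distinct values: {0.78 MHz, 1.48 MHz, 1.88 MHz, 3.7 MHz, 3.86 MHz} → 5.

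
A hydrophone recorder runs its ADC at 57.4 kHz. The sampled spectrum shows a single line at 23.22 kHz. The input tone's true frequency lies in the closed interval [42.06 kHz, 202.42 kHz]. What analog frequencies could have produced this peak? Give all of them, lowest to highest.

80.62 kHz, 91.58 kHz, 138.02 kHz, 148.98 kHz, 195.42 kHz

Frequencies that alias to 23.22 kHz are k·fs ± 23.22 kHz for integer k ≥ 0.
k=0: 23.22 kHz.
k=1: 34.18 kHz, 80.62 kHz.
k=2: 91.58 kHz, 138.02 kHz.
k=3: 148.98 kHz, 195.42 kHz.
k=4: 206.38 kHz, 252.82 kHz.
Within [42.06 kHz, 202.42 kHz]: 80.62 kHz, 91.58 kHz, 138.02 kHz, 148.98 kHz, 195.42 kHz.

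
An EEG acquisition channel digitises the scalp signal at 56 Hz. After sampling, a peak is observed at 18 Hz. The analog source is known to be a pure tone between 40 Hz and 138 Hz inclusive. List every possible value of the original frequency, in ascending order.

74 Hz, 94 Hz, 130 Hz

Frequencies that alias to 18 Hz are k·fs ± 18 Hz for integer k ≥ 0.
k=0: 18 Hz.
k=1: 38 Hz, 74 Hz.
k=2: 94 Hz, 130 Hz.
k=3: 150 Hz, 186 Hz.
Within [40 Hz, 138 Hz]: 74 Hz, 94 Hz, 130 Hz.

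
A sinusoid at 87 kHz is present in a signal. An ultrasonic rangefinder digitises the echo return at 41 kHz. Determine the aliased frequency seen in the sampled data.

5 kHz

87 kHz mod fs = 5 kHz.
5 kHz ≤ fs/2 = 20.5 kHz, appears at 5 kHz.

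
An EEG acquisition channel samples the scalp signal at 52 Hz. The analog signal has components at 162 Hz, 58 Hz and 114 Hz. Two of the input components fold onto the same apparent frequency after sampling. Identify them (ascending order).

58 Hz, 162 Hz

fs/2 = 26 Hz.
162 Hz mod fs = 6 Hz.
6 Hz ≤ fs/2 = 26 Hz, appears at 6 Hz.
58 Hz mod fs = 6 Hz.
6 Hz ≤ fs/2 = 26 Hz, appears at 6 Hz.
114 Hz mod fs = 10 Hz.
10 Hz ≤ fs/2 = 26 Hz, appears at 10 Hz.
58 Hz and 162 Hz both map to 6 Hz.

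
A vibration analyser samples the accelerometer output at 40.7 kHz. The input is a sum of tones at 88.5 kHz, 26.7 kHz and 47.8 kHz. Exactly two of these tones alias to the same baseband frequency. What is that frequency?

fs/2 = 20.35 kHz.
88.5 kHz mod fs = 7.1 kHz.
7.1 kHz ≤ fs/2 = 20.35 kHz, appears at 7.1 kHz.
26.7 kHz > fs/2 = 20.35 kHz, folds to fs − 26.7 kHz = 14 kHz.
47.8 kHz mod fs = 7.1 kHz.
7.1 kHz ≤ fs/2 = 20.35 kHz, appears at 7.1 kHz.
47.8 kHz and 88.5 kHz both map to 7.1 kHz.

7.1 kHz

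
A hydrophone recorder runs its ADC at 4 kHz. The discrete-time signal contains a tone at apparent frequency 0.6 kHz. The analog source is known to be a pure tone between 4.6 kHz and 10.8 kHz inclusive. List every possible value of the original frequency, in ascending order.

4.6 kHz, 7.4 kHz, 8.6 kHz

Frequencies that alias to 0.6 kHz are k·fs ± 0.6 kHz for integer k ≥ 0.
k=0: 0.6 kHz.
k=1: 3.4 kHz, 4.6 kHz.
k=2: 7.4 kHz, 8.6 kHz.
k=3: 11.4 kHz, 12.6 kHz.
Within [4.6 kHz, 10.8 kHz]: 4.6 kHz, 7.4 kHz, 8.6 kHz.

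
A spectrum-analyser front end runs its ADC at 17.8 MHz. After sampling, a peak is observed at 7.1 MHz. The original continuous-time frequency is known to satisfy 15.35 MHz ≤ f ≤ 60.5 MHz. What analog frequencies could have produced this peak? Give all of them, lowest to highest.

24.9 MHz, 28.5 MHz, 42.7 MHz, 46.3 MHz, 60.5 MHz

Frequencies that alias to 7.1 MHz are k·fs ± 7.1 MHz for integer k ≥ 0.
k=0: 7.1 MHz.
k=1: 10.7 MHz, 24.9 MHz.
k=2: 28.5 MHz, 42.7 MHz.
k=3: 46.3 MHz, 60.5 MHz.
k=4: 64.1 MHz, 78.3 MHz.
Within [15.35 MHz, 60.5 MHz]: 24.9 MHz, 28.5 MHz, 42.7 MHz, 46.3 MHz, 60.5 MHz.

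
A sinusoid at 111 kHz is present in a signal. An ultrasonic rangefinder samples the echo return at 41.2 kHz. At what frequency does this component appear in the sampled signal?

111 kHz mod fs = 28.6 kHz.
28.6 kHz > fs/2 = 20.6 kHz, folds to fs − 28.6 kHz = 12.6 kHz.

12.6 kHz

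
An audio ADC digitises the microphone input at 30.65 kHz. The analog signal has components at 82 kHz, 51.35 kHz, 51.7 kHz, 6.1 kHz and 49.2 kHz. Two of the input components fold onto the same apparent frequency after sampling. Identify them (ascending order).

51.35 kHz, 82 kHz

fs/2 = 15.325 kHz.
82 kHz mod fs = 20.7 kHz.
20.7 kHz > fs/2 = 15.325 kHz, folds to fs − 20.7 kHz = 9.95 kHz.
51.35 kHz mod fs = 20.7 kHz.
20.7 kHz > fs/2 = 15.325 kHz, folds to fs − 20.7 kHz = 9.95 kHz.
51.7 kHz mod fs = 21.05 kHz.
21.05 kHz > fs/2 = 15.325 kHz, folds to fs − 21.05 kHz = 9.6 kHz.
6.1 kHz ≤ fs/2 = 15.325 kHz, passes unchanged.
49.2 kHz mod fs = 18.55 kHz.
18.55 kHz > fs/2 = 15.325 kHz, folds to fs − 18.55 kHz = 12.1 kHz.
51.35 kHz and 82 kHz both map to 9.95 kHz.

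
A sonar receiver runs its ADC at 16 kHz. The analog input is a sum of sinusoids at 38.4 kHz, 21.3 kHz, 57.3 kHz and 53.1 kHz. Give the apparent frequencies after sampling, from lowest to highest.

fs/2 = 8 kHz.
38.4 kHz mod fs = 6.4 kHz.
6.4 kHz ≤ fs/2 = 8 kHz, appears at 6.4 kHz.
21.3 kHz mod fs = 5.3 kHz.
5.3 kHz ≤ fs/2 = 8 kHz, appears at 5.3 kHz.
57.3 kHz mod fs = 9.3 kHz.
9.3 kHz > fs/2 = 8 kHz, folds to fs − 9.3 kHz = 6.7 kHz.
53.1 kHz mod fs = 5.1 kHz.
5.1 kHz ≤ fs/2 = 8 kHz, appears at 5.1 kHz.
Distinct values: {5.1 kHz, 5.3 kHz, 6.4 kHz, 6.7 kHz}.

5.1 kHz, 5.3 kHz, 6.4 kHz, 6.7 kHz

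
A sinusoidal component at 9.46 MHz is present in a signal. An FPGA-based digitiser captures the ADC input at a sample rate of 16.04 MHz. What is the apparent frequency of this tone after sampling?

9.46 MHz > fs/2 = 8.02 MHz, folds to fs − 9.46 MHz = 6.58 MHz.

6.58 MHz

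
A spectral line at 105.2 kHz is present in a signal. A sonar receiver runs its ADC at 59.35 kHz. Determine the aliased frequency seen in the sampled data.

13.5 kHz

105.2 kHz mod fs = 45.85 kHz.
45.85 kHz > fs/2 = 29.675 kHz, folds to fs − 45.85 kHz = 13.5 kHz.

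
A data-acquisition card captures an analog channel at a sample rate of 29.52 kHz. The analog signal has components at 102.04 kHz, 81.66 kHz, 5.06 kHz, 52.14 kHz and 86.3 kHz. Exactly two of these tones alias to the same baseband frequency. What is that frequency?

6.9 kHz

fs/2 = 14.76 kHz.
102.04 kHz mod fs = 13.48 kHz.
13.48 kHz ≤ fs/2 = 14.76 kHz, appears at 13.48 kHz.
81.66 kHz mod fs = 22.62 kHz.
22.62 kHz > fs/2 = 14.76 kHz, folds to fs − 22.62 kHz = 6.9 kHz.
5.06 kHz ≤ fs/2 = 14.76 kHz, passes unchanged.
52.14 kHz mod fs = 22.62 kHz.
22.62 kHz > fs/2 = 14.76 kHz, folds to fs − 22.62 kHz = 6.9 kHz.
86.3 kHz mod fs = 27.26 kHz.
27.26 kHz > fs/2 = 14.76 kHz, folds to fs − 27.26 kHz = 2.26 kHz.
52.14 kHz and 81.66 kHz both map to 6.9 kHz.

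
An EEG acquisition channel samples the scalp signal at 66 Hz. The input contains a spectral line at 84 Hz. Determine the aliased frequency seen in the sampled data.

18 Hz

84 Hz mod fs = 18 Hz.
18 Hz ≤ fs/2 = 33 Hz, appears at 18 Hz.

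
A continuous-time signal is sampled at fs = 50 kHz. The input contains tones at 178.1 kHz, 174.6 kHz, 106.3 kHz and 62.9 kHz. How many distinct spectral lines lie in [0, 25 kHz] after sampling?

4

fs/2 = 25 kHz.
178.1 kHz mod fs = 28.1 kHz.
28.1 kHz > fs/2 = 25 kHz, folds to fs − 28.1 kHz = 21.9 kHz.
174.6 kHz mod fs = 24.6 kHz.
24.6 kHz ≤ fs/2 = 25 kHz, appears at 24.6 kHz.
106.3 kHz mod fs = 6.3 kHz.
6.3 kHz ≤ fs/2 = 25 kHz, appears at 6.3 kHz.
62.9 kHz mod fs = 12.9 kHz.
12.9 kHz ≤ fs/2 = 25 kHz, appears at 12.9 kHz.
Distinct values: {6.3 kHz, 12.9 kHz, 21.9 kHz, 24.6 kHz} → 4.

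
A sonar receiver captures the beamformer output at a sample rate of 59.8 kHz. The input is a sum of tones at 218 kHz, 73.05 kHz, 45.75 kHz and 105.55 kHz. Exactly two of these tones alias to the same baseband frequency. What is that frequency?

14.05 kHz

fs/2 = 29.9 kHz.
218 kHz mod fs = 38.6 kHz.
38.6 kHz > fs/2 = 29.9 kHz, folds to fs − 38.6 kHz = 21.2 kHz.
73.05 kHz mod fs = 13.25 kHz.
13.25 kHz ≤ fs/2 = 29.9 kHz, appears at 13.25 kHz.
45.75 kHz > fs/2 = 29.9 kHz, folds to fs − 45.75 kHz = 14.05 kHz.
105.55 kHz mod fs = 45.75 kHz.
45.75 kHz > fs/2 = 29.9 kHz, folds to fs − 45.75 kHz = 14.05 kHz.
45.75 kHz and 105.55 kHz both map to 14.05 kHz.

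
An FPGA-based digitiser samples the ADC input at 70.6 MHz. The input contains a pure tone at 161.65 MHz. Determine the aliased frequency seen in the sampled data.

20.45 MHz

161.65 MHz mod fs = 20.45 MHz.
20.45 MHz ≤ fs/2 = 35.3 MHz, appears at 20.45 MHz.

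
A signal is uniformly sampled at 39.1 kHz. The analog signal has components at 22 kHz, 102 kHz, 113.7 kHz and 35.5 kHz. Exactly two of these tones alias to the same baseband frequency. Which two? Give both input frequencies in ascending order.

fs/2 = 19.55 kHz.
22 kHz > fs/2 = 19.55 kHz, folds to fs − 22 kHz = 17.1 kHz.
102 kHz mod fs = 23.8 kHz.
23.8 kHz > fs/2 = 19.55 kHz, folds to fs − 23.8 kHz = 15.3 kHz.
113.7 kHz mod fs = 35.5 kHz.
35.5 kHz > fs/2 = 19.55 kHz, folds to fs − 35.5 kHz = 3.6 kHz.
35.5 kHz > fs/2 = 19.55 kHz, folds to fs − 35.5 kHz = 3.6 kHz.
35.5 kHz and 113.7 kHz both map to 3.6 kHz.

35.5 kHz, 113.7 kHz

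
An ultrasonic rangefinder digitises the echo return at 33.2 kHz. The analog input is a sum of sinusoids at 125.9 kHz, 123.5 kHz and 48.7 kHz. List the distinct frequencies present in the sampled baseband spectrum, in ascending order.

fs/2 = 16.6 kHz.
125.9 kHz mod fs = 26.3 kHz.
26.3 kHz > fs/2 = 16.6 kHz, folds to fs − 26.3 kHz = 6.9 kHz.
123.5 kHz mod fs = 23.9 kHz.
23.9 kHz > fs/2 = 16.6 kHz, folds to fs − 23.9 kHz = 9.3 kHz.
48.7 kHz mod fs = 15.5 kHz.
15.5 kHz ≤ fs/2 = 16.6 kHz, appears at 15.5 kHz.
Distinct values: {6.9 kHz, 9.3 kHz, 15.5 kHz}.

6.9 kHz, 9.3 kHz, 15.5 kHz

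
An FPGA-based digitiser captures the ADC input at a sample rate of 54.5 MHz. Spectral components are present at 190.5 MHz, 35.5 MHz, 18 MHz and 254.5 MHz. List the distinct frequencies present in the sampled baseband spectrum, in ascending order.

fs/2 = 27.25 MHz.
190.5 MHz mod fs = 27 MHz.
27 MHz ≤ fs/2 = 27.25 MHz, appears at 27 MHz.
35.5 MHz > fs/2 = 27.25 MHz, folds to fs − 35.5 MHz = 19 MHz.
18 MHz ≤ fs/2 = 27.25 MHz, passes unchanged.
254.5 MHz mod fs = 36.5 MHz.
36.5 MHz > fs/2 = 27.25 MHz, folds to fs − 36.5 MHz = 18 MHz.
Distinct values: {18 MHz, 19 MHz, 27 MHz}.

18 MHz, 19 MHz, 27 MHz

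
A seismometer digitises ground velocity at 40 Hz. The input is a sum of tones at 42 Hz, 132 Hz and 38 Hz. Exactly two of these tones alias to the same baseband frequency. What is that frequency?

2 Hz

fs/2 = 20 Hz.
42 Hz mod fs = 2 Hz.
2 Hz ≤ fs/2 = 20 Hz, appears at 2 Hz.
132 Hz mod fs = 12 Hz.
12 Hz ≤ fs/2 = 20 Hz, appears at 12 Hz.
38 Hz > fs/2 = 20 Hz, folds to fs − 38 Hz = 2 Hz.
38 Hz and 42 Hz both map to 2 Hz.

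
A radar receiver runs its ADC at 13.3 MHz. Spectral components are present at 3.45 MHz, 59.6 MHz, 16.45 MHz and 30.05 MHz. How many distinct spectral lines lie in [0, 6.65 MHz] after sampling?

3

fs/2 = 6.65 MHz.
3.45 MHz ≤ fs/2 = 6.65 MHz, passes unchanged.
59.6 MHz mod fs = 6.4 MHz.
6.4 MHz ≤ fs/2 = 6.65 MHz, appears at 6.4 MHz.
16.45 MHz mod fs = 3.15 MHz.
3.15 MHz ≤ fs/2 = 6.65 MHz, appears at 3.15 MHz.
30.05 MHz mod fs = 3.45 MHz.
3.45 MHz ≤ fs/2 = 6.65 MHz, appears at 3.45 MHz.
Distinct values: {3.15 MHz, 3.45 MHz, 6.4 MHz} → 3.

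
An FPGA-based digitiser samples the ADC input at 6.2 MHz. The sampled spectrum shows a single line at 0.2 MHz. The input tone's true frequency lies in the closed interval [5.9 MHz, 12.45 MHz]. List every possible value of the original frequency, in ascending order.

6 MHz, 6.4 MHz, 12.2 MHz

Frequencies that alias to 0.2 MHz are k·fs ± 0.2 MHz for integer k ≥ 0.
k=0: 0.2 MHz.
k=1: 6 MHz, 6.4 MHz.
k=2: 12.2 MHz, 12.6 MHz.
k=3: 18.4 MHz, 18.8 MHz.
Within [5.9 MHz, 12.45 MHz]: 6 MHz, 6.4 MHz, 12.2 MHz.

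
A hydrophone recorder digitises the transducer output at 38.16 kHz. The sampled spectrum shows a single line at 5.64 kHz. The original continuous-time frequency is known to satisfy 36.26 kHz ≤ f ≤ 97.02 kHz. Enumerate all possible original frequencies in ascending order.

43.8 kHz, 70.68 kHz, 81.96 kHz

Frequencies that alias to 5.64 kHz are k·fs ± 5.64 kHz for integer k ≥ 0.
k=0: 5.64 kHz.
k=1: 32.52 kHz, 43.8 kHz.
k=2: 70.68 kHz, 81.96 kHz.
k=3: 108.84 kHz, 120.12 kHz.
Within [36.26 kHz, 97.02 kHz]: 43.8 kHz, 70.68 kHz, 81.96 kHz.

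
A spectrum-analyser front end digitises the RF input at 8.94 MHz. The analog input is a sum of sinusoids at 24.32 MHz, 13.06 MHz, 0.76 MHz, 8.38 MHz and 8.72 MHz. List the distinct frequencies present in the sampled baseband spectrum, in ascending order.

0.22 MHz, 0.56 MHz, 0.76 MHz, 2.5 MHz, 4.12 MHz

fs/2 = 4.47 MHz.
24.32 MHz mod fs = 6.44 MHz.
6.44 MHz > fs/2 = 4.47 MHz, folds to fs − 6.44 MHz = 2.5 MHz.
13.06 MHz mod fs = 4.12 MHz.
4.12 MHz ≤ fs/2 = 4.47 MHz, appears at 4.12 MHz.
0.76 MHz ≤ fs/2 = 4.47 MHz, passes unchanged.
8.38 MHz > fs/2 = 4.47 MHz, folds to fs − 8.38 MHz = 0.56 MHz.
8.72 MHz > fs/2 = 4.47 MHz, folds to fs − 8.72 MHz = 0.22 MHz.
Distinct values: {0.22 MHz, 0.56 MHz, 0.76 MHz, 2.5 MHz, 4.12 MHz}.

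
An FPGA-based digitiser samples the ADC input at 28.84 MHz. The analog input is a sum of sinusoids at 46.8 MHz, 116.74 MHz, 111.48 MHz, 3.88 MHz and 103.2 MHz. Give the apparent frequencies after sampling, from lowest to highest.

fs/2 = 14.42 MHz.
46.8 MHz mod fs = 17.96 MHz.
17.96 MHz > fs/2 = 14.42 MHz, folds to fs − 17.96 MHz = 10.88 MHz.
116.74 MHz mod fs = 1.38 MHz.
1.38 MHz ≤ fs/2 = 14.42 MHz, appears at 1.38 MHz.
111.48 MHz mod fs = 24.96 MHz.
24.96 MHz > fs/2 = 14.42 MHz, folds to fs − 24.96 MHz = 3.88 MHz.
3.88 MHz ≤ fs/2 = 14.42 MHz, passes unchanged.
103.2 MHz mod fs = 16.68 MHz.
16.68 MHz > fs/2 = 14.42 MHz, folds to fs − 16.68 MHz = 12.16 MHz.
Distinct values: {1.38 MHz, 3.88 MHz, 10.88 MHz, 12.16 MHz}.

1.38 MHz, 3.88 MHz, 10.88 MHz, 12.16 MHz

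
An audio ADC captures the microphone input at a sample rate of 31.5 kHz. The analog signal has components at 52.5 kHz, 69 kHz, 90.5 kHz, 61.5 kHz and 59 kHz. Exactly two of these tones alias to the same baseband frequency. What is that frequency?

fs/2 = 15.75 kHz.
52.5 kHz mod fs = 21 kHz.
21 kHz > fs/2 = 15.75 kHz, folds to fs − 21 kHz = 10.5 kHz.
69 kHz mod fs = 6 kHz.
6 kHz ≤ fs/2 = 15.75 kHz, appears at 6 kHz.
90.5 kHz mod fs = 27.5 kHz.
27.5 kHz > fs/2 = 15.75 kHz, folds to fs − 27.5 kHz = 4 kHz.
61.5 kHz mod fs = 30 kHz.
30 kHz > fs/2 = 15.75 kHz, folds to fs − 30 kHz = 1.5 kHz.
59 kHz mod fs = 27.5 kHz.
27.5 kHz > fs/2 = 15.75 kHz, folds to fs − 27.5 kHz = 4 kHz.
59 kHz and 90.5 kHz both map to 4 kHz.

4 kHz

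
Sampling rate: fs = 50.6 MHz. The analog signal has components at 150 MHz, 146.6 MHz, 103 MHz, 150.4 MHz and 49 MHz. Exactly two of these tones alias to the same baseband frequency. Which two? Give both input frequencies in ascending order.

103 MHz, 150 MHz

fs/2 = 25.3 MHz.
150 MHz mod fs = 48.8 MHz.
48.8 MHz > fs/2 = 25.3 MHz, folds to fs − 48.8 MHz = 1.8 MHz.
146.6 MHz mod fs = 45.4 MHz.
45.4 MHz > fs/2 = 25.3 MHz, folds to fs − 45.4 MHz = 5.2 MHz.
103 MHz mod fs = 1.8 MHz.
1.8 MHz ≤ fs/2 = 25.3 MHz, appears at 1.8 MHz.
150.4 MHz mod fs = 49.2 MHz.
49.2 MHz > fs/2 = 25.3 MHz, folds to fs − 49.2 MHz = 1.4 MHz.
49 MHz > fs/2 = 25.3 MHz, folds to fs − 49 MHz = 1.6 MHz.
103 MHz and 150 MHz both map to 1.8 MHz.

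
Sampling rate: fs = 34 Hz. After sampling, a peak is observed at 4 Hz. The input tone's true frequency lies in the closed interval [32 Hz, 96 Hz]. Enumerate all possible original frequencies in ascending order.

38 Hz, 64 Hz, 72 Hz

Frequencies that alias to 4 Hz are k·fs ± 4 Hz for integer k ≥ 0.
k=0: 4 Hz.
k=1: 30 Hz, 38 Hz.
k=2: 64 Hz, 72 Hz.
k=3: 98 Hz, 106 Hz.
Within [32 Hz, 96 Hz]: 38 Hz, 64 Hz, 72 Hz.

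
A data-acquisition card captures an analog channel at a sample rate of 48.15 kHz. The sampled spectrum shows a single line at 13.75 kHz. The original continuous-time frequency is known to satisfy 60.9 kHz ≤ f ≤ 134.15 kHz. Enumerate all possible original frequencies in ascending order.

61.9 kHz, 82.55 kHz, 110.05 kHz, 130.7 kHz

Frequencies that alias to 13.75 kHz are k·fs ± 13.75 kHz for integer k ≥ 0.
k=0: 13.75 kHz.
k=1: 34.4 kHz, 61.9 kHz.
k=2: 82.55 kHz, 110.05 kHz.
k=3: 130.7 kHz, 158.2 kHz.
k=4: 178.85 kHz, 206.35 kHz.
Within [60.9 kHz, 134.15 kHz]: 61.9 kHz, 82.55 kHz, 110.05 kHz, 130.7 kHz.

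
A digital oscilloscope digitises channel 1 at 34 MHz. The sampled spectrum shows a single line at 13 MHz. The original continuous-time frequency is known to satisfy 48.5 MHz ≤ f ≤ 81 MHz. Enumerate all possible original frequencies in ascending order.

55 MHz, 81 MHz

Frequencies that alias to 13 MHz are k·fs ± 13 MHz for integer k ≥ 0.
k=0: 13 MHz.
k=1: 21 MHz, 47 MHz.
k=2: 55 MHz, 81 MHz.
k=3: 89 MHz, 115 MHz.
Within [48.5 MHz, 81 MHz]: 55 MHz, 81 MHz.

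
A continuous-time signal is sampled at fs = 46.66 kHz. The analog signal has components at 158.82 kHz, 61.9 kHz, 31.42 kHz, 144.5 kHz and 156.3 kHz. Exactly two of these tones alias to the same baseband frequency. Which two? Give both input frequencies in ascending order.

31.42 kHz, 61.9 kHz

fs/2 = 23.33 kHz.
158.82 kHz mod fs = 18.84 kHz.
18.84 kHz ≤ fs/2 = 23.33 kHz, appears at 18.84 kHz.
61.9 kHz mod fs = 15.24 kHz.
15.24 kHz ≤ fs/2 = 23.33 kHz, appears at 15.24 kHz.
31.42 kHz > fs/2 = 23.33 kHz, folds to fs − 31.42 kHz = 15.24 kHz.
144.5 kHz mod fs = 4.52 kHz.
4.52 kHz ≤ fs/2 = 23.33 kHz, appears at 4.52 kHz.
156.3 kHz mod fs = 16.32 kHz.
16.32 kHz ≤ fs/2 = 23.33 kHz, appears at 16.32 kHz.
31.42 kHz and 61.9 kHz both map to 15.24 kHz.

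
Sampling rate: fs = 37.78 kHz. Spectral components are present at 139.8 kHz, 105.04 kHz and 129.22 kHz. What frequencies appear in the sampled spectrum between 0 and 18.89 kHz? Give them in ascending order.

8.3 kHz, 11.32 kHz, 15.88 kHz

fs/2 = 18.89 kHz.
139.8 kHz mod fs = 26.46 kHz.
26.46 kHz > fs/2 = 18.89 kHz, folds to fs − 26.46 kHz = 11.32 kHz.
105.04 kHz mod fs = 29.48 kHz.
29.48 kHz > fs/2 = 18.89 kHz, folds to fs − 29.48 kHz = 8.3 kHz.
129.22 kHz mod fs = 15.88 kHz.
15.88 kHz ≤ fs/2 = 18.89 kHz, appears at 15.88 kHz.
Distinct values: {8.3 kHz, 11.32 kHz, 15.88 kHz}.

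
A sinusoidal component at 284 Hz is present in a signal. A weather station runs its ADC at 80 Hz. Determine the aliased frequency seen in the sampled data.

284 Hz mod fs = 44 Hz.
44 Hz > fs/2 = 40 Hz, folds to fs − 44 Hz = 36 Hz.

36 Hz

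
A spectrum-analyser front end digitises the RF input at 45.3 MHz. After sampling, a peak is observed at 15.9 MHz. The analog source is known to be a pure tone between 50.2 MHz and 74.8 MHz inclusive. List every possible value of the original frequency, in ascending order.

61.2 MHz, 74.7 MHz

Frequencies that alias to 15.9 MHz are k·fs ± 15.9 MHz for integer k ≥ 0.
k=0: 15.9 MHz.
k=1: 29.4 MHz, 61.2 MHz.
k=2: 74.7 MHz, 106.5 MHz.
k=3: 120 MHz, 151.8 MHz.
Within [50.2 MHz, 74.8 MHz]: 61.2 MHz, 74.7 MHz.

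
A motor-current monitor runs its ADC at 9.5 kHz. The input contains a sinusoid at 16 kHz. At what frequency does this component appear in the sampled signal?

3 kHz

16 kHz mod fs = 6.5 kHz.
6.5 kHz > fs/2 = 4.75 kHz, folds to fs − 6.5 kHz = 3 kHz.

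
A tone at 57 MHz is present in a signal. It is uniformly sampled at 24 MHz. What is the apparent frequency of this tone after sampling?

9 MHz

57 MHz mod fs = 9 MHz.
9 MHz ≤ fs/2 = 12 MHz, appears at 9 MHz.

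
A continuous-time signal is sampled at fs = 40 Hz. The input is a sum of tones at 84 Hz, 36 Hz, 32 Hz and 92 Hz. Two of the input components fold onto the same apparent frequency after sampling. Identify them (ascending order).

36 Hz, 84 Hz

fs/2 = 20 Hz.
84 Hz mod fs = 4 Hz.
4 Hz ≤ fs/2 = 20 Hz, appears at 4 Hz.
36 Hz > fs/2 = 20 Hz, folds to fs − 36 Hz = 4 Hz.
32 Hz > fs/2 = 20 Hz, folds to fs − 32 Hz = 8 Hz.
92 Hz mod fs = 12 Hz.
12 Hz ≤ fs/2 = 20 Hz, appears at 12 Hz.
36 Hz and 84 Hz both map to 4 Hz.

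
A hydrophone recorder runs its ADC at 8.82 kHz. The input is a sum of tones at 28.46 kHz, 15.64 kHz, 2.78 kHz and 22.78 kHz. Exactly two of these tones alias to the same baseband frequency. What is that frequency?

2 kHz

fs/2 = 4.41 kHz.
28.46 kHz mod fs = 2 kHz.
2 kHz ≤ fs/2 = 4.41 kHz, appears at 2 kHz.
15.64 kHz mod fs = 6.82 kHz.
6.82 kHz > fs/2 = 4.41 kHz, folds to fs − 6.82 kHz = 2 kHz.
2.78 kHz ≤ fs/2 = 4.41 kHz, passes unchanged.
22.78 kHz mod fs = 5.14 kHz.
5.14 kHz > fs/2 = 4.41 kHz, folds to fs − 5.14 kHz = 3.68 kHz.
15.64 kHz and 28.46 kHz both map to 2 kHz.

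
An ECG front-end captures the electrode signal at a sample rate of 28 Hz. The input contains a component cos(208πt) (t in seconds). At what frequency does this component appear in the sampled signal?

8 Hz

ω = 208π rad/s → f = ω/(2π) = 104 Hz.
104 Hz mod fs = 20 Hz.
20 Hz > fs/2 = 14 Hz, folds to fs − 20 Hz = 8 Hz.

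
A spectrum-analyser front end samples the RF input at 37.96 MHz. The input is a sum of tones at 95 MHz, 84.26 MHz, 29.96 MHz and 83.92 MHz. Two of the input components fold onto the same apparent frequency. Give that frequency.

fs/2 = 18.98 MHz.
95 MHz mod fs = 19.08 MHz.
19.08 MHz > fs/2 = 18.98 MHz, folds to fs − 19.08 MHz = 18.88 MHz.
84.26 MHz mod fs = 8.34 MHz.
8.34 MHz ≤ fs/2 = 18.98 MHz, appears at 8.34 MHz.
29.96 MHz > fs/2 = 18.98 MHz, folds to fs − 29.96 MHz = 8 MHz.
83.92 MHz mod fs = 8 MHz.
8 MHz ≤ fs/2 = 18.98 MHz, appears at 8 MHz.
29.96 MHz and 83.92 MHz both map to 8 MHz.

8 MHz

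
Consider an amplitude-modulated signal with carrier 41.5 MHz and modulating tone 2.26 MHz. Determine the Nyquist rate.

AM sidebands sit at fc ± fm = 39.24 MHz and 43.76 MHz.
Highest-frequency component: 43.76 MHz.
Nyquist rate = 2 × 43.76 MHz = 87.52 MHz.

87.52 MHz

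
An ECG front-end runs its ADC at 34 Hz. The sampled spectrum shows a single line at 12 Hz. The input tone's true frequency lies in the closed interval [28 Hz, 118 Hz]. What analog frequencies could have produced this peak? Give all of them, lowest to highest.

46 Hz, 56 Hz, 80 Hz, 90 Hz, 114 Hz

Frequencies that alias to 12 Hz are k·fs ± 12 Hz for integer k ≥ 0.
k=0: 12 Hz.
k=1: 22 Hz, 46 Hz.
k=2: 56 Hz, 80 Hz.
k=3: 90 Hz, 114 Hz.
k=4: 124 Hz, 148 Hz.
Within [28 Hz, 118 Hz]: 46 Hz, 56 Hz, 80 Hz, 90 Hz, 114 Hz.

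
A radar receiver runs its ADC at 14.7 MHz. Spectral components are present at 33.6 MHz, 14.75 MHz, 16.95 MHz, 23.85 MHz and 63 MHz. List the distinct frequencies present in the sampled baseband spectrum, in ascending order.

0.05 MHz, 2.25 MHz, 4.2 MHz, 5.55 MHz

fs/2 = 7.35 MHz.
33.6 MHz mod fs = 4.2 MHz.
4.2 MHz ≤ fs/2 = 7.35 MHz, appears at 4.2 MHz.
14.75 MHz mod fs = 0.05 MHz.
0.05 MHz ≤ fs/2 = 7.35 MHz, appears at 0.05 MHz.
16.95 MHz mod fs = 2.25 MHz.
2.25 MHz ≤ fs/2 = 7.35 MHz, appears at 2.25 MHz.
23.85 MHz mod fs = 9.15 MHz.
9.15 MHz > fs/2 = 7.35 MHz, folds to fs − 9.15 MHz = 5.55 MHz.
63 MHz mod fs = 4.2 MHz.
4.2 MHz ≤ fs/2 = 7.35 MHz, appears at 4.2 MHz.
Distinct values: {0.05 MHz, 2.25 MHz, 4.2 MHz, 5.55 MHz}.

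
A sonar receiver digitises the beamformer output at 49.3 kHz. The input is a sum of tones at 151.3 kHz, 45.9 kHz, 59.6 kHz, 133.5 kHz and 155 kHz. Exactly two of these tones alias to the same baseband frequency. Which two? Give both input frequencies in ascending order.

45.9 kHz, 151.3 kHz

fs/2 = 24.65 kHz.
151.3 kHz mod fs = 3.4 kHz.
3.4 kHz ≤ fs/2 = 24.65 kHz, appears at 3.4 kHz.
45.9 kHz > fs/2 = 24.65 kHz, folds to fs − 45.9 kHz = 3.4 kHz.
59.6 kHz mod fs = 10.3 kHz.
10.3 kHz ≤ fs/2 = 24.65 kHz, appears at 10.3 kHz.
133.5 kHz mod fs = 34.9 kHz.
34.9 kHz > fs/2 = 24.65 kHz, folds to fs − 34.9 kHz = 14.4 kHz.
155 kHz mod fs = 7.1 kHz.
7.1 kHz ≤ fs/2 = 24.65 kHz, appears at 7.1 kHz.
45.9 kHz and 151.3 kHz both map to 3.4 kHz.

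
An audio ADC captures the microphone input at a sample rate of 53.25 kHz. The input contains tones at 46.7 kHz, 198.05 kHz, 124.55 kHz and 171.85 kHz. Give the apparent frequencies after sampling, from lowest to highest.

fs/2 = 26.625 kHz.
46.7 kHz > fs/2 = 26.625 kHz, folds to fs − 46.7 kHz = 6.55 kHz.
198.05 kHz mod fs = 38.3 kHz.
38.3 kHz > fs/2 = 26.625 kHz, folds to fs − 38.3 kHz = 14.95 kHz.
124.55 kHz mod fs = 18.05 kHz.
18.05 kHz ≤ fs/2 = 26.625 kHz, appears at 18.05 kHz.
171.85 kHz mod fs = 12.1 kHz.
12.1 kHz ≤ fs/2 = 26.625 kHz, appears at 12.1 kHz.
Distinct values: {6.55 kHz, 12.1 kHz, 14.95 kHz, 18.05 kHz}.

6.55 kHz, 12.1 kHz, 14.95 kHz, 18.05 kHz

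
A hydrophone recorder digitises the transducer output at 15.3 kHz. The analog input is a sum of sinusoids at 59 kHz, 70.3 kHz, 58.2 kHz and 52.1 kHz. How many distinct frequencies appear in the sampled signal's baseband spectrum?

3

fs/2 = 7.65 kHz.
59 kHz mod fs = 13.1 kHz.
13.1 kHz > fs/2 = 7.65 kHz, folds to fs − 13.1 kHz = 2.2 kHz.
70.3 kHz mod fs = 9.1 kHz.
9.1 kHz > fs/2 = 7.65 kHz, folds to fs − 9.1 kHz = 6.2 kHz.
58.2 kHz mod fs = 12.3 kHz.
12.3 kHz > fs/2 = 7.65 kHz, folds to fs − 12.3 kHz = 3 kHz.
52.1 kHz mod fs = 6.2 kHz.
6.2 kHz ≤ fs/2 = 7.65 kHz, appears at 6.2 kHz.
Distinct values: {2.2 kHz, 3 kHz, 6.2 kHz} → 3.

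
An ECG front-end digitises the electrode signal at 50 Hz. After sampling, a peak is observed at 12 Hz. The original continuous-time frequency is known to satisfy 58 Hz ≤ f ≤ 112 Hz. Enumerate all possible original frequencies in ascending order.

Frequencies that alias to 12 Hz are k·fs ± 12 Hz for integer k ≥ 0.
k=0: 12 Hz.
k=1: 38 Hz, 62 Hz.
k=2: 88 Hz, 112 Hz.
k=3: 138 Hz, 162 Hz.
Within [58 Hz, 112 Hz]: 62 Hz, 88 Hz, 112 Hz.

62 Hz, 88 Hz, 112 Hz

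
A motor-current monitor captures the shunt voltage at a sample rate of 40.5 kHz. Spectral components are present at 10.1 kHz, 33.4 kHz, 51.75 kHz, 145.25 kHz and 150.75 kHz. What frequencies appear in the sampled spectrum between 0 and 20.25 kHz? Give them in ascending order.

fs/2 = 20.25 kHz.
10.1 kHz ≤ fs/2 = 20.25 kHz, passes unchanged.
33.4 kHz > fs/2 = 20.25 kHz, folds to fs − 33.4 kHz = 7.1 kHz.
51.75 kHz mod fs = 11.25 kHz.
11.25 kHz ≤ fs/2 = 20.25 kHz, appears at 11.25 kHz.
145.25 kHz mod fs = 23.75 kHz.
23.75 kHz > fs/2 = 20.25 kHz, folds to fs − 23.75 kHz = 16.75 kHz.
150.75 kHz mod fs = 29.25 kHz.
29.25 kHz > fs/2 = 20.25 kHz, folds to fs − 29.25 kHz = 11.25 kHz.
Distinct values: {7.1 kHz, 10.1 kHz, 11.25 kHz, 16.75 kHz}.

7.1 kHz, 10.1 kHz, 11.25 kHz, 16.75 kHz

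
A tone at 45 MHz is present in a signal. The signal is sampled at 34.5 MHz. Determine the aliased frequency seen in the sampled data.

10.5 MHz

45 MHz mod fs = 10.5 MHz.
10.5 MHz ≤ fs/2 = 17.25 MHz, appears at 10.5 MHz.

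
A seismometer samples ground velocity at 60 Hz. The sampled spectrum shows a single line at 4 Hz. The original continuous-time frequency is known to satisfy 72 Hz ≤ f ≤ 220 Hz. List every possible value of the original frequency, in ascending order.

Frequencies that alias to 4 Hz are k·fs ± 4 Hz for integer k ≥ 0.
k=0: 4 Hz.
k=1: 56 Hz, 64 Hz.
k=2: 116 Hz, 124 Hz.
k=3: 176 Hz, 184 Hz.
k=4: 236 Hz, 244 Hz.
Within [72 Hz, 220 Hz]: 116 Hz, 124 Hz, 176 Hz, 184 Hz.

116 Hz, 124 Hz, 176 Hz, 184 Hz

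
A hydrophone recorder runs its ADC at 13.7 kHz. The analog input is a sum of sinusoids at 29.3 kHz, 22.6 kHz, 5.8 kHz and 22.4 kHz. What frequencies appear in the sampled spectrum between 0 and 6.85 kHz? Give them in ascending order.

fs/2 = 6.85 kHz.
29.3 kHz mod fs = 1.9 kHz.
1.9 kHz ≤ fs/2 = 6.85 kHz, appears at 1.9 kHz.
22.6 kHz mod fs = 8.9 kHz.
8.9 kHz > fs/2 = 6.85 kHz, folds to fs − 8.9 kHz = 4.8 kHz.
5.8 kHz ≤ fs/2 = 6.85 kHz, passes unchanged.
22.4 kHz mod fs = 8.7 kHz.
8.7 kHz > fs/2 = 6.85 kHz, folds to fs − 8.7 kHz = 5 kHz.
Distinct values: {1.9 kHz, 4.8 kHz, 5 kHz, 5.8 kHz}.

1.9 kHz, 4.8 kHz, 5 kHz, 5.8 kHz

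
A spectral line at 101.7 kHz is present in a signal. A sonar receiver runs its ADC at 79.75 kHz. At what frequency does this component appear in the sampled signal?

21.95 kHz

101.7 kHz mod fs = 21.95 kHz.
21.95 kHz ≤ fs/2 = 39.875 kHz, appears at 21.95 kHz.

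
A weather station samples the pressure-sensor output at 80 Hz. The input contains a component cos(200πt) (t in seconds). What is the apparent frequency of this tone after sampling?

20 Hz

ω = 200π rad/s → f = ω/(2π) = 100 Hz.
100 Hz mod fs = 20 Hz.
20 Hz ≤ fs/2 = 40 Hz, appears at 20 Hz.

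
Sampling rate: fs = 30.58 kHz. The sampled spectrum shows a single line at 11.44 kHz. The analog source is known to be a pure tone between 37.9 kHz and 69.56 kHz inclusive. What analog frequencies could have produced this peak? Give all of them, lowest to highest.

Frequencies that alias to 11.44 kHz are k·fs ± 11.44 kHz for integer k ≥ 0.
k=0: 11.44 kHz.
k=1: 19.14 kHz, 42.02 kHz.
k=2: 49.72 kHz, 72.6 kHz.
k=3: 80.3 kHz, 103.18 kHz.
Within [37.9 kHz, 69.56 kHz]: 42.02 kHz, 49.72 kHz.

42.02 kHz, 49.72 kHz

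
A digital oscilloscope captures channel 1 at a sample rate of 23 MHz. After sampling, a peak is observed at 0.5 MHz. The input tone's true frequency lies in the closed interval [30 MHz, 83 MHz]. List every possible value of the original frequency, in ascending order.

Frequencies that alias to 0.5 MHz are k·fs ± 0.5 MHz for integer k ≥ 0.
k=0: 0.5 MHz.
k=1: 22.5 MHz, 23.5 MHz.
k=2: 45.5 MHz, 46.5 MHz.
k=3: 68.5 MHz, 69.5 MHz.
k=4: 91.5 MHz, 92.5 MHz.
Within [30 MHz, 83 MHz]: 45.5 MHz, 46.5 MHz, 68.5 MHz, 69.5 MHz.

45.5 MHz, 46.5 MHz, 68.5 MHz, 69.5 MHz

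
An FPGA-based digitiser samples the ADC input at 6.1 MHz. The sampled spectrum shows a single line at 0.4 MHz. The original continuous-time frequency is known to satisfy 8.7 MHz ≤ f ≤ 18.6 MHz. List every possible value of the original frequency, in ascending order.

Frequencies that alias to 0.4 MHz are k·fs ± 0.4 MHz for integer k ≥ 0.
k=0: 0.4 MHz.
k=1: 5.7 MHz, 6.5 MHz.
k=2: 11.8 MHz, 12.6 MHz.
k=3: 17.9 MHz, 18.7 MHz.
k=4: 24 MHz, 24.8 MHz.
Within [8.7 MHz, 18.6 MHz]: 11.8 MHz, 12.6 MHz, 17.9 MHz.

11.8 MHz, 12.6 MHz, 17.9 MHz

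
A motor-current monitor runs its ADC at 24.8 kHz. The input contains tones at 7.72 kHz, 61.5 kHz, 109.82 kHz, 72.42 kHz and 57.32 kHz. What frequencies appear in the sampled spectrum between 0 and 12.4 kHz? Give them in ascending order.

1.98 kHz, 7.72 kHz, 10.62 kHz, 11.9 kHz

fs/2 = 12.4 kHz.
7.72 kHz ≤ fs/2 = 12.4 kHz, passes unchanged.
61.5 kHz mod fs = 11.9 kHz.
11.9 kHz ≤ fs/2 = 12.4 kHz, appears at 11.9 kHz.
109.82 kHz mod fs = 10.62 kHz.
10.62 kHz ≤ fs/2 = 12.4 kHz, appears at 10.62 kHz.
72.42 kHz mod fs = 22.82 kHz.
22.82 kHz > fs/2 = 12.4 kHz, folds to fs − 22.82 kHz = 1.98 kHz.
57.32 kHz mod fs = 7.72 kHz.
7.72 kHz ≤ fs/2 = 12.4 kHz, appears at 7.72 kHz.
Distinct values: {1.98 kHz, 7.72 kHz, 10.62 kHz, 11.9 kHz}.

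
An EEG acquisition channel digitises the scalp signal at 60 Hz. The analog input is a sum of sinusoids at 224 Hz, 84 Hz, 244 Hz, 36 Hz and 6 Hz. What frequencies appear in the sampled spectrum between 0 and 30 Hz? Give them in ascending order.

4 Hz, 6 Hz, 16 Hz, 24 Hz

fs/2 = 30 Hz.
224 Hz mod fs = 44 Hz.
44 Hz > fs/2 = 30 Hz, folds to fs − 44 Hz = 16 Hz.
84 Hz mod fs = 24 Hz.
24 Hz ≤ fs/2 = 30 Hz, appears at 24 Hz.
244 Hz mod fs = 4 Hz.
4 Hz ≤ fs/2 = 30 Hz, appears at 4 Hz.
36 Hz > fs/2 = 30 Hz, folds to fs − 36 Hz = 24 Hz.
6 Hz ≤ fs/2 = 30 Hz, passes unchanged.
Distinct values: {4 Hz, 6 Hz, 16 Hz, 24 Hz}.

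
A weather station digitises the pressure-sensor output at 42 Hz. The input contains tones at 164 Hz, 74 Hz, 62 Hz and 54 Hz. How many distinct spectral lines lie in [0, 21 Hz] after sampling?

fs/2 = 21 Hz.
164 Hz mod fs = 38 Hz.
38 Hz > fs/2 = 21 Hz, folds to fs − 38 Hz = 4 Hz.
74 Hz mod fs = 32 Hz.
32 Hz > fs/2 = 21 Hz, folds to fs − 32 Hz = 10 Hz.
62 Hz mod fs = 20 Hz.
20 Hz ≤ fs/2 = 21 Hz, appears at 20 Hz.
54 Hz mod fs = 12 Hz.
12 Hz ≤ fs/2 = 21 Hz, appears at 12 Hz.
Distinct values: {4 Hz, 10 Hz, 12 Hz, 20 Hz} → 4.

4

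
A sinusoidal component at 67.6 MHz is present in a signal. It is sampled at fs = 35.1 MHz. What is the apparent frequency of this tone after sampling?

2.6 MHz

67.6 MHz mod fs = 32.5 MHz.
32.5 MHz > fs/2 = 17.55 MHz, folds to fs − 32.5 MHz = 2.6 MHz.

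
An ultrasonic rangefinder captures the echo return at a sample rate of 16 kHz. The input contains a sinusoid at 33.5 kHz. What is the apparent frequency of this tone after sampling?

1.5 kHz

33.5 kHz mod fs = 1.5 kHz.
1.5 kHz ≤ fs/2 = 8 kHz, appears at 1.5 kHz.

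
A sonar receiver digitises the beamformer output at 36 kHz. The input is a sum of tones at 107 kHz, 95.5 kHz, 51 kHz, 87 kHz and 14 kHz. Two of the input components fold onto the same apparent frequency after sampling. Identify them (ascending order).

51 kHz, 87 kHz

fs/2 = 18 kHz.
107 kHz mod fs = 35 kHz.
35 kHz > fs/2 = 18 kHz, folds to fs − 35 kHz = 1 kHz.
95.5 kHz mod fs = 23.5 kHz.
23.5 kHz > fs/2 = 18 kHz, folds to fs − 23.5 kHz = 12.5 kHz.
51 kHz mod fs = 15 kHz.
15 kHz ≤ fs/2 = 18 kHz, appears at 15 kHz.
87 kHz mod fs = 15 kHz.
15 kHz ≤ fs/2 = 18 kHz, appears at 15 kHz.
14 kHz ≤ fs/2 = 18 kHz, passes unchanged.
51 kHz and 87 kHz both map to 15 kHz.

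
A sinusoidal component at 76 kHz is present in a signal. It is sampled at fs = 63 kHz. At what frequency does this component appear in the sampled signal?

76 kHz mod fs = 13 kHz.
13 kHz ≤ fs/2 = 31.5 kHz, appears at 13 kHz.

13 kHz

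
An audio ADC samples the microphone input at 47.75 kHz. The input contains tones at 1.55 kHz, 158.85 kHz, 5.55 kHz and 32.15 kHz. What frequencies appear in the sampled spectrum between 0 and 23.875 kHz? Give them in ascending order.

1.55 kHz, 5.55 kHz, 15.6 kHz

fs/2 = 23.875 kHz.
1.55 kHz ≤ fs/2 = 23.875 kHz, passes unchanged.
158.85 kHz mod fs = 15.6 kHz.
15.6 kHz ≤ fs/2 = 23.875 kHz, appears at 15.6 kHz.
5.55 kHz ≤ fs/2 = 23.875 kHz, passes unchanged.
32.15 kHz > fs/2 = 23.875 kHz, folds to fs − 32.15 kHz = 15.6 kHz.
Distinct values: {1.55 kHz, 5.55 kHz, 15.6 kHz}.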